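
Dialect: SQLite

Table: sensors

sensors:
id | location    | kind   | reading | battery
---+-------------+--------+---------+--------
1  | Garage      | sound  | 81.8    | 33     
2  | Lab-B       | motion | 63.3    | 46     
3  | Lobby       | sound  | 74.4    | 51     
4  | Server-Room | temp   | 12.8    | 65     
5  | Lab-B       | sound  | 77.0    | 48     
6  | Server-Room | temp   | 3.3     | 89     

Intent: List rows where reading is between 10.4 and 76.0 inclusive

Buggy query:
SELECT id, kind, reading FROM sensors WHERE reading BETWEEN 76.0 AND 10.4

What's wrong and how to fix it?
Bug: BETWEEN expects the lower bound first; with 76.0 AND 10.4 the range is empty

Fix: Write BETWEEN 10.4 AND 76.0

Corrected query:
SELECT id, kind, reading FROM sensors WHERE reading BETWEEN 10.4 AND 76.0

Result:
id | kind   | reading
---+--------+--------
2  | motion | 63.3   
3  | sound  | 74.4   
4  | temp   | 12.8   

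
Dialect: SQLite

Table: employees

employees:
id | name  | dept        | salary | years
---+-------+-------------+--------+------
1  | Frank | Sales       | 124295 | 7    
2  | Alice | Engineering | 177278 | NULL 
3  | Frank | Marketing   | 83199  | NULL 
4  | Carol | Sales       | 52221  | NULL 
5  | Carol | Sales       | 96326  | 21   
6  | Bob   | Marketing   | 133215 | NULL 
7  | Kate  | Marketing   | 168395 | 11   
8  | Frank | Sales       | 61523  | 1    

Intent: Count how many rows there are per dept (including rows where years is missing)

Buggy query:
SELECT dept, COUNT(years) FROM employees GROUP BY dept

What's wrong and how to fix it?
Bug: COUNT(column) counts non-NULL values only; rows with NULL years aren't counted

Fix: Replace COUNT(years) with COUNT(*)

Corrected query:
SELECT dept, COUNT(*) FROM employees GROUP BY dept

Result:
dept        | COUNT(*)
------------+---------
Engineering | 1       
Marketing   | 3       
Sales       | 4       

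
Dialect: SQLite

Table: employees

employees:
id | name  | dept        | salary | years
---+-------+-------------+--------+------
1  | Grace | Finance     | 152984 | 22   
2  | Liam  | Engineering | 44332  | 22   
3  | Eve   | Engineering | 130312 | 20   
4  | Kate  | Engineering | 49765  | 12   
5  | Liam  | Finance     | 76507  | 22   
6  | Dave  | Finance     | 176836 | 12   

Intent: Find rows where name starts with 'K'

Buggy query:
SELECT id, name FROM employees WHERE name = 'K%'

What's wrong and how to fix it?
Bug: '=' compares the literal string including the % character; pattern matching needs LIKE

Fix: Use LIKE for wildcard pattern matching

Corrected query:
SELECT id, name FROM employees WHERE name LIKE 'K%'

Result:
id | name
---+-----
4  | Kate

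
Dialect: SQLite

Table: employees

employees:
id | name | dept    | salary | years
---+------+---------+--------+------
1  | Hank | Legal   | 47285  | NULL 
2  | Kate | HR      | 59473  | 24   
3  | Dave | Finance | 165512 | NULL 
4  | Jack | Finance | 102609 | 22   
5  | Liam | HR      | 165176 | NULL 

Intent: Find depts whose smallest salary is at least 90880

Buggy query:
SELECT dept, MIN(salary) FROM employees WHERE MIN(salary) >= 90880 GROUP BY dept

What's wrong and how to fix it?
Bug: Aggregates like MIN are computed per group after WHERE runs

Fix: Use HAVING for the per-group MIN condition

Corrected query:
SELECT dept, MIN(salary) FROM employees GROUP BY dept HAVING MIN(salary) >= 90880

Result:
dept    | MIN(salary)
--------+------------
Finance | 102609     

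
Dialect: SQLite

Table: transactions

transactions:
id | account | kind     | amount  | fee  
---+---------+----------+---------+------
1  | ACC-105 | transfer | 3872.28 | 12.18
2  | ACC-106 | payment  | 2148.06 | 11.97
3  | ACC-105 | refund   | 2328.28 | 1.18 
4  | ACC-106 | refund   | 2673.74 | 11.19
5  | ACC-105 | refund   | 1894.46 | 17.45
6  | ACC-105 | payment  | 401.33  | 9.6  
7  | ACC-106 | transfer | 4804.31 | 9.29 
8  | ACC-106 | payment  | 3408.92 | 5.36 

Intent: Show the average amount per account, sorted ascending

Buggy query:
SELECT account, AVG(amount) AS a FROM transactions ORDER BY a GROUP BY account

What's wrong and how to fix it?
Bug: ORDER BY appears before GROUP BY; SQL clause order requires GROUP BY first

Fix: Move ORDER BY to the end, after GROUP BY

Corrected query:
SELECT account, AVG(amount) AS a FROM transactions GROUP BY account ORDER BY a

Result:
account | a        
--------+----------
ACC-105 | 2124.0875
ACC-106 | 3258.7575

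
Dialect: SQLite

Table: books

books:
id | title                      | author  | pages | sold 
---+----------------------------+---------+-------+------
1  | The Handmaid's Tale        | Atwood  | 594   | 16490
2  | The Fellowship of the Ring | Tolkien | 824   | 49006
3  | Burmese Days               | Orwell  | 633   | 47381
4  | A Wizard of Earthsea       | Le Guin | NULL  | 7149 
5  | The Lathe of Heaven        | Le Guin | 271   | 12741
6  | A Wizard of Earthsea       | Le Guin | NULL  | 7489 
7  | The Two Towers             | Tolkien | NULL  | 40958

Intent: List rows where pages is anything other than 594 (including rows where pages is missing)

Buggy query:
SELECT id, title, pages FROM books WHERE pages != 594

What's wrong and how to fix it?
Bug: Inequality against NULL is unknown, not true; rows with NULL are dropped

Fix: Handle NULL separately with IS NULL alongside the inequality

Corrected query:
SELECT id, title, pages FROM books WHERE pages != 594 OR pages IS NULL

Result:
id | title                      | pages
---+----------------------------+------
2  | The Fellowship of the Ring | 824  
3  | Burmese Days               | 633  
4  | A Wizard of Earthsea       | NULL 
5  | The Lathe of Heaven        | 271  
6  | A Wizard of Earthsea       | NULL 
7  | The Two Towers             | NULL 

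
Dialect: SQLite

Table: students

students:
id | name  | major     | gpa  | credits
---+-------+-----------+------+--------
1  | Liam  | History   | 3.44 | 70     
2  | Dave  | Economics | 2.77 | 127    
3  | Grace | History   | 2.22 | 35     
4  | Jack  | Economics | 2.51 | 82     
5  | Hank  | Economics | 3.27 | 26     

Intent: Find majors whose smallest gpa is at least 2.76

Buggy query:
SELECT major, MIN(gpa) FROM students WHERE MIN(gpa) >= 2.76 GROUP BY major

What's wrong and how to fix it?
Bug: Aggregates like MIN are computed per group after WHERE runs

Fix: Replace WHERE with HAVING after the GROUP BY

Corrected query:
SELECT major, MIN(gpa) FROM students GROUP BY major HAVING MIN(gpa) >= 2.76

Result:
(no rows)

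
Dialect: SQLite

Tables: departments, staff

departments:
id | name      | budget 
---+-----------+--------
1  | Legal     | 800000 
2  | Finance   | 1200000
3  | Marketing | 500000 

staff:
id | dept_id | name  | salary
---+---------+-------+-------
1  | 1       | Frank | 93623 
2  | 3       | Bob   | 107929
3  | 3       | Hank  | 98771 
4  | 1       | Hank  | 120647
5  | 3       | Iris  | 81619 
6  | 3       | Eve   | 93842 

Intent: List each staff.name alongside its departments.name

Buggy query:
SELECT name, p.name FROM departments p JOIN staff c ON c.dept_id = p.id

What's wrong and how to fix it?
Bug: Both tables have a 'name' column; the unqualified reference is ambiguous

Fix: Prefix ambiguous columns with the table alias

Corrected query:
SELECT c.name, p.name FROM departments p JOIN staff c ON c.dept_id = p.id

Result:
name  | name     
------+----------
Frank | Legal    
Bob   | Marketing
Hank  | Marketing
Hank  | Legal    
Iris  | Marketing
Eve   | Marketing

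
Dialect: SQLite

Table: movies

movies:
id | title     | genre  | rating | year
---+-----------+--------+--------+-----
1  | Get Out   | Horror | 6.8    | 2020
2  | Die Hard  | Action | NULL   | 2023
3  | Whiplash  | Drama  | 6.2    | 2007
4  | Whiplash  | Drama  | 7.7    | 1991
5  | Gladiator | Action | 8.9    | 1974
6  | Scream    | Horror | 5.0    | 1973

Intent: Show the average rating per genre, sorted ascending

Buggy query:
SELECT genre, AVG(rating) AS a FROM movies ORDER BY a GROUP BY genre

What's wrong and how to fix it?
Bug: ORDER BY appears before GROUP BY; SQL clause order requires GROUP BY first

Fix: Reorder: SELECT … FROM … GROUP BY … ORDER BY …

Corrected query:
SELECT genre, AVG(rating) AS a FROM movies GROUP BY genre ORDER BY a

Result:
genre  | a   
-------+-----
Horror | 5.9 
Drama  | 6.95
Action | 8.9 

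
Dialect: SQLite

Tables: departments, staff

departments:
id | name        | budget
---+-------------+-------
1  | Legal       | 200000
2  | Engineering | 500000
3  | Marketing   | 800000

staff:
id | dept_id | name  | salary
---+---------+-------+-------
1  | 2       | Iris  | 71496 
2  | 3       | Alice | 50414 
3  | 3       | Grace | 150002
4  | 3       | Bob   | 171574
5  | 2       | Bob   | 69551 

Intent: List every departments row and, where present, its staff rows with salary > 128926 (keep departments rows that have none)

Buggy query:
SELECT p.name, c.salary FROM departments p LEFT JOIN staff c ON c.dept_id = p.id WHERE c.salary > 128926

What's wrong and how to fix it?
Bug: A WHERE condition on the right-hand table after LEFT JOIN drops unmatched parents

Fix: Move the right-table condition into the ON clause so unmatched parents are kept

Corrected query:
SELECT p.name, c.salary FROM departments p LEFT JOIN staff c ON c.dept_id = p.id AND c.salary > 128926

Result:
name        | salary
------------+-------
Legal       | NULL  
Engineering | NULL  
Marketing   | 150002
Marketing   | 171574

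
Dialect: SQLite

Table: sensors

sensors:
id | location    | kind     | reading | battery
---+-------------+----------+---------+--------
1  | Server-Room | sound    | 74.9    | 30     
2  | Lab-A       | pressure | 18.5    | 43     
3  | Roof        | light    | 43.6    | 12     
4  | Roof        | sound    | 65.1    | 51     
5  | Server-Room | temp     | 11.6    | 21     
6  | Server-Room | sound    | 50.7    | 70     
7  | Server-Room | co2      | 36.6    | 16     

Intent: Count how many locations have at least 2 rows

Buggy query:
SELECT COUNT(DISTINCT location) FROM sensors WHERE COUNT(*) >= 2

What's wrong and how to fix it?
Bug: WHERE filters individual rows, not groups, so a group-level COUNT is invalid there

Fix: Use a subquery that GROUPs and filters with HAVING, then count its rows

Corrected query:
SELECT COUNT(*) FROM (SELECT location FROM sensors GROUP BY location HAVING COUNT(*) >= 2)

Result:
COUNT(*)
--------
2       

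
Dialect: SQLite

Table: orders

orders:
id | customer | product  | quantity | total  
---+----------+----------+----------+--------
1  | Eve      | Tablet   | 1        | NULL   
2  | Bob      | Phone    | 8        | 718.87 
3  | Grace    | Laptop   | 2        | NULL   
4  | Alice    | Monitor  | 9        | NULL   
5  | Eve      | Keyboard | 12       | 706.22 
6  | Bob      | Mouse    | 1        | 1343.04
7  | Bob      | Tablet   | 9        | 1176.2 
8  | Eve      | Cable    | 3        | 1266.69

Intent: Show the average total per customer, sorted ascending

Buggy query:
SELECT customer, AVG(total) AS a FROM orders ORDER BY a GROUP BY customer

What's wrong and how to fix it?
Bug: ORDER BY appears before GROUP BY; SQL clause order requires GROUP BY first

Fix: Reorder: SELECT … FROM … GROUP BY … ORDER BY …

Corrected query:
SELECT customer, AVG(total) AS a FROM orders GROUP BY customer ORDER BY a

Result:
customer | a      
---------+--------
Alice    | NULL   
Grace    | NULL   
Eve      | 986.455
Bob      | 1079.37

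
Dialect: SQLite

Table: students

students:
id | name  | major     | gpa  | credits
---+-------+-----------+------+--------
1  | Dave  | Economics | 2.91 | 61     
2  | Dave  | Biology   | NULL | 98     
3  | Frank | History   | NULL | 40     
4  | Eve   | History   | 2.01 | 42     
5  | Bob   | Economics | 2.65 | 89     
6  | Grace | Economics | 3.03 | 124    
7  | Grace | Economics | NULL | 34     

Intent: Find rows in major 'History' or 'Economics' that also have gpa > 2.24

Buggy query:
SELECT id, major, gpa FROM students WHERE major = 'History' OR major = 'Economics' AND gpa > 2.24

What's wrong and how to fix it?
Bug: AND binds tighter than OR, so this parses as major = 'History' OR (major = 'Economics' AND gpa > 2.24)

Fix: Group the OR with parentheses (or use IN), then AND the threshold

Corrected query:
SELECT id, major, gpa FROM students WHERE (major = 'History' OR major = 'Economics') AND gpa > 2.24

Result:
id | major     | gpa 
---+-----------+-----
1  | Economics | 2.91
5  | Economics | 2.65
6  | Economics | 3.03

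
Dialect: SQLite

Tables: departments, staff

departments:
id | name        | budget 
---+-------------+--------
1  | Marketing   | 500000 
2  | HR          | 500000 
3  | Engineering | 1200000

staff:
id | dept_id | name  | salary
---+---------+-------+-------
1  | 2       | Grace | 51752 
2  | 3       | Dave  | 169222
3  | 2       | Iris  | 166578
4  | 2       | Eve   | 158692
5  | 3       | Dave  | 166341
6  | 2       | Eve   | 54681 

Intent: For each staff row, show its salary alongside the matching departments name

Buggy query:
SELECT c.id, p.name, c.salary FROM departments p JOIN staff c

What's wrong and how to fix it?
Bug: JOIN with no ON clause produces a cartesian product; every staff row pairs with every departments row

Fix: Specify the join condition linking the foreign key to the parent id

Corrected query:
SELECT c.id, p.name, c.salary FROM departments p JOIN staff c ON c.dept_id = p.id

Result:
id | name        | salary
---+-------------+-------
1  | HR          | 51752 
2  | Engineering | 169222
3  | HR          | 166578
4  | HR          | 158692
5  | Engineering | 166341
6  | HR          | 54681 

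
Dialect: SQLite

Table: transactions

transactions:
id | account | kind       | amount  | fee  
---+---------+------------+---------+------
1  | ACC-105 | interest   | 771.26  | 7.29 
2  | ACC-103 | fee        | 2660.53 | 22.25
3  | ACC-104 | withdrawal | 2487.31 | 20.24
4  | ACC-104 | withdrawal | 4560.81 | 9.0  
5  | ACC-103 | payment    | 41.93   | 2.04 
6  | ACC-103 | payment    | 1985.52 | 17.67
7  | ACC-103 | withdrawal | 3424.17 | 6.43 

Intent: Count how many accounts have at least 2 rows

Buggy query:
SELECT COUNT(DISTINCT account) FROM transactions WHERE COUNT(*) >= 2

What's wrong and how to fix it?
Bug: COUNT(*) cannot appear in WHERE; the per-group count doesn't exist yet

Fix: Use a subquery that GROUPs and filters with HAVING, then count its rows

Corrected query:
SELECT COUNT(*) FROM (SELECT account FROM transactions GROUP BY account HAVING COUNT(*) >= 2)

Result:
COUNT(*)
--------
2       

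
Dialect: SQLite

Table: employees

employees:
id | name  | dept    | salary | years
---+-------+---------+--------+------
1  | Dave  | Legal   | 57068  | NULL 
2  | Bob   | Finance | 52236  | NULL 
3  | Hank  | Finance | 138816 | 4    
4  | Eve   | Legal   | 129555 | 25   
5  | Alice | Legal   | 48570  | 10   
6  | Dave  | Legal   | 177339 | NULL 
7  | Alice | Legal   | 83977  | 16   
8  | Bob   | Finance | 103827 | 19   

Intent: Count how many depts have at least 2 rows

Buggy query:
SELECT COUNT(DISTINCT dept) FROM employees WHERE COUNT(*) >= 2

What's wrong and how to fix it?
Bug: COUNT(*) cannot appear in WHERE; the per-group count doesn't exist yet

Fix: Group first with HAVING COUNT(*) >= 2, then COUNT the resulting groups

Corrected query:
SELECT COUNT(*) FROM (SELECT dept FROM employees GROUP BY dept HAVING COUNT(*) >= 2)

Result:
COUNT(*)
--------
2       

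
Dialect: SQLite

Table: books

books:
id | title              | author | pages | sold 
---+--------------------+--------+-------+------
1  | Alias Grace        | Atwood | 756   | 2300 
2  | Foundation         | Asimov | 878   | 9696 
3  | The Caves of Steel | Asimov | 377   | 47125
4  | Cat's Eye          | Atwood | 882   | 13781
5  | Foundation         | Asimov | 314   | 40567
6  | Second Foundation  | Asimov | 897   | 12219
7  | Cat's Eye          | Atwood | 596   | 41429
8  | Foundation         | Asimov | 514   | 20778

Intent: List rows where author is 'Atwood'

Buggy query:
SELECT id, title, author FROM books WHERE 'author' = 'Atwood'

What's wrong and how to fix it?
Bug: Single quotes denote string literals in SQL; the column name is being compared as a constant string

Fix: Reference the column as author without single quotes

Corrected query:
SELECT id, title, author FROM books WHERE author = 'Atwood'

Result:
id | title       | author
---+-------------+-------
1  | Alias Grace | Atwood
4  | Cat's Eye   | Atwood
7  | Cat's Eye   | Atwood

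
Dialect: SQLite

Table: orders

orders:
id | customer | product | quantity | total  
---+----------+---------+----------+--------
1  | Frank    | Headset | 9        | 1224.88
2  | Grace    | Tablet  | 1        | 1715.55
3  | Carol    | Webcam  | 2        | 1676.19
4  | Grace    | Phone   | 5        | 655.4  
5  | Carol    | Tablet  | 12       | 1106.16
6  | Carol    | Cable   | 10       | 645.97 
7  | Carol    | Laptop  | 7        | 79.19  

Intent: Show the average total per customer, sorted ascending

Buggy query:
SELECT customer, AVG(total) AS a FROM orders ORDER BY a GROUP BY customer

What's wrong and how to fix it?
Bug: ORDER BY appears before GROUP BY; SQL clause order requires GROUP BY first

Fix: Move ORDER BY to the end, after GROUP BY

Corrected query:
SELECT customer, AVG(total) AS a FROM orders GROUP BY customer ORDER BY a

Result:
customer | a       
---------+---------
Carol    | 876.8775
Grace    | 1185.475
Frank    | 1224.88 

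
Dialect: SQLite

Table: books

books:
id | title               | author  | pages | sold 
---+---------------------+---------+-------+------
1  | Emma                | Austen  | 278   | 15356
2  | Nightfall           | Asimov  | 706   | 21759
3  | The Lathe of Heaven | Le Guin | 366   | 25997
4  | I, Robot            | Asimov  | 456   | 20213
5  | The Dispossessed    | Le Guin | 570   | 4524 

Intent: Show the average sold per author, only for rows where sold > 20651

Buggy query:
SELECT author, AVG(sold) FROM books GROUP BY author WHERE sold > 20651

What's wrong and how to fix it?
Bug: Row-level WHERE must come before GROUP BY in the clause order

Fix: Move the WHERE clause before GROUP BY

Corrected query:
SELECT author, AVG(sold) FROM books WHERE sold > 20651 GROUP BY author

Result:
author  | AVG(sold)
--------+----------
Asimov  | 21759    
Le Guin | 25997    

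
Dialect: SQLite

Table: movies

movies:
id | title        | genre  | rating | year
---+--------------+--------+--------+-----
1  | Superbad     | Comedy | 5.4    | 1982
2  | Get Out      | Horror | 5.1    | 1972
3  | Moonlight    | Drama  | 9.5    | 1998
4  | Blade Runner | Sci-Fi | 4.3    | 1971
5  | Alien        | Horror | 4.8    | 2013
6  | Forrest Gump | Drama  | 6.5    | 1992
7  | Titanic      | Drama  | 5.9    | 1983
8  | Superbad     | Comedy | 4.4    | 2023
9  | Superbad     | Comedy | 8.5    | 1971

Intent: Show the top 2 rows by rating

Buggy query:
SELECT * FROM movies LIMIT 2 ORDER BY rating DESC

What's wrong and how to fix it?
Bug: LIMIT must come after ORDER BY

Fix: Sort with ORDER BY, then apply LIMIT

Corrected query:
SELECT * FROM movies ORDER BY rating DESC LIMIT 2

Result:
id | title     | genre  | rating | year
---+-----------+--------+--------+-----
3  | Moonlight | Drama  | 9.5    | 1998
9  | Superbad  | Comedy | 8.5    | 1971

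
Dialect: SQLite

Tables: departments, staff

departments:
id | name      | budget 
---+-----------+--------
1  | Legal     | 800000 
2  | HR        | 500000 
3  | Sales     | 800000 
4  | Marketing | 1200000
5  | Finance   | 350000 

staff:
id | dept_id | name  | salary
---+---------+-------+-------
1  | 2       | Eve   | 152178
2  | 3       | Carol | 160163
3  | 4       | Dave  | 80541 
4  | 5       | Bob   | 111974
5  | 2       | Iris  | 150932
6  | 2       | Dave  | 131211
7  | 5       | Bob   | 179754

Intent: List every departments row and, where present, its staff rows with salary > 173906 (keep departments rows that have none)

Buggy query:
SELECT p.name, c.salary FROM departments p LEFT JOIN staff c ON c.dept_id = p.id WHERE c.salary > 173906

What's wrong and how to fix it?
Bug: Filtering c.salary in WHERE discards the NULL rows produced by LEFT JOIN, turning it into an inner join

Fix: Move the right-table condition into the ON clause so unmatched parents are kept

Corrected query:
SELECT p.name, c.salary FROM departments p LEFT JOIN staff c ON c.dept_id = p.id AND c.salary > 173906

Result:
name      | salary
----------+-------
Legal     | NULL  
HR        | NULL  
Sales     | NULL  
Marketing | NULL  
Finance   | 179754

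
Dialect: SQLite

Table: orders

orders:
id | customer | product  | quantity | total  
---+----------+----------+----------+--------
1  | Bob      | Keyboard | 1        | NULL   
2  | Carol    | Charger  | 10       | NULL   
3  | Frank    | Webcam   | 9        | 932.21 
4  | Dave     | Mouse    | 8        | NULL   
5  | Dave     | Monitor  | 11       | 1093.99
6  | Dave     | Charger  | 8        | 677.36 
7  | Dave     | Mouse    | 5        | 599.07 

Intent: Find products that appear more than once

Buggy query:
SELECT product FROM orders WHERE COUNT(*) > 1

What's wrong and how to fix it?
Bug: WHERE can't reference COUNT(*); aggregates are computed after WHERE

Fix: GROUP BY product, then filter groups with HAVING COUNT(*) > 1

Corrected query:
SELECT product FROM orders GROUP BY product HAVING COUNT(*) > 1

Result:
product
-------
Charger
Mouse  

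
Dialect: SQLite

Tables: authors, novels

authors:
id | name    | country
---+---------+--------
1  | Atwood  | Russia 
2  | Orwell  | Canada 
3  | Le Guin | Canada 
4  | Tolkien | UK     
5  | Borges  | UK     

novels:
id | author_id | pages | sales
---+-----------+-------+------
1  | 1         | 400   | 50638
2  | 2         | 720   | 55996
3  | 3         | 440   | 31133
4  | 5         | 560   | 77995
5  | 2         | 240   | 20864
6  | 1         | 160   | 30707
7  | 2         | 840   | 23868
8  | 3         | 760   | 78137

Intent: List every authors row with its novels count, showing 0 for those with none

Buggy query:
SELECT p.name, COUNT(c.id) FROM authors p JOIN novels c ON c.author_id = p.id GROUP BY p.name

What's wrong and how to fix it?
Bug: INNER JOIN drops authors rows that have no matching novels rows

Fix: Switch to LEFT JOIN to retain unmatched parent rows

Corrected query:
SELECT p.name, COUNT(c.id) FROM authors p LEFT JOIN novels c ON c.author_id = p.id GROUP BY p.name

Result:
name    | COUNT(c.id)
--------+------------
Atwood  | 2          
Borges  | 1          
Le Guin | 2          
Orwell  | 3          
Tolkien | 0          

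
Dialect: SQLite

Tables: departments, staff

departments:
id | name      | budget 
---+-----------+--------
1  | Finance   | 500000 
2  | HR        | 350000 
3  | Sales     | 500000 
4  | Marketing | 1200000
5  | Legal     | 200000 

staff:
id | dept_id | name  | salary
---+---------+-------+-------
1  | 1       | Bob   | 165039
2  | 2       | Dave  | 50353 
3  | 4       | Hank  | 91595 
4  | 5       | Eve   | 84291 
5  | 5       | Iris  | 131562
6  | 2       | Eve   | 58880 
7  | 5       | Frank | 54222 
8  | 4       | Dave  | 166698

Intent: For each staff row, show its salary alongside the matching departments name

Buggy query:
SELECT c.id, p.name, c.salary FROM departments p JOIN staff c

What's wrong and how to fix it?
Bug: JOIN with no ON clause produces a cartesian product; every staff row pairs with every departments row

Fix: Specify the join condition linking the foreign key to the parent id

Corrected query:
SELECT c.id, p.name, c.salary FROM departments p JOIN staff c ON c.dept_id = p.id

Result:
id | name      | salary
---+-----------+-------
1  | Finance   | 165039
2  | HR        | 50353 
3  | Marketing | 91595 
4  | Legal     | 84291 
5  | Legal     | 131562
6  | HR        | 58880 
7  | Legal     | 54222 
8  | Marketing | 166698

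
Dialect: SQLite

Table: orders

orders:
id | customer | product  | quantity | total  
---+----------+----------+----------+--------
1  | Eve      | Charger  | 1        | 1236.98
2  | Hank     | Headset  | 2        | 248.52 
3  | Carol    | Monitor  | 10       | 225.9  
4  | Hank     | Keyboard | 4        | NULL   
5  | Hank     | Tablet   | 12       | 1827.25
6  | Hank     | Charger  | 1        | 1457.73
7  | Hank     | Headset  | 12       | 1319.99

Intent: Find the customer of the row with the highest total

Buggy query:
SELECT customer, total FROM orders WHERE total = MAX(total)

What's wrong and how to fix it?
Bug: MAX(total) is an aggregate and cannot be used directly in WHERE

Fix: Wrap MAX in a scalar subquery so WHERE compares against a single value

Corrected query:
SELECT customer, total FROM orders WHERE total = (SELECT MAX(total) FROM orders)

Result:
customer | total  
---------+--------
Hank     | 1827.25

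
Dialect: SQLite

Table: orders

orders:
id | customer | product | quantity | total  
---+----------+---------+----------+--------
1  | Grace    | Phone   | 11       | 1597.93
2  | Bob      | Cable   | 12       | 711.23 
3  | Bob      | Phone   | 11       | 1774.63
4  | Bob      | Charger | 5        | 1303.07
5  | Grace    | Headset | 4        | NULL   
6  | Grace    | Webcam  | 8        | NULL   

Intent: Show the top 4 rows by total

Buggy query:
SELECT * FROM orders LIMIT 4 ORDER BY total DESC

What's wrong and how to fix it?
Bug: LIMIT must come after ORDER BY

Fix: Sort with ORDER BY, then apply LIMIT

Corrected query:
SELECT * FROM orders ORDER BY total DESC LIMIT 4

Result:
id | customer | product | quantity | total  
---+----------+---------+----------+--------
3  | Bob      | Phone   | 11       | 1774.63
1  | Grace    | Phone   | 11       | 1597.93
4  | Bob      | Charger | 5        | 1303.07
2  | Bob      | Cable   | 12       | 711.23 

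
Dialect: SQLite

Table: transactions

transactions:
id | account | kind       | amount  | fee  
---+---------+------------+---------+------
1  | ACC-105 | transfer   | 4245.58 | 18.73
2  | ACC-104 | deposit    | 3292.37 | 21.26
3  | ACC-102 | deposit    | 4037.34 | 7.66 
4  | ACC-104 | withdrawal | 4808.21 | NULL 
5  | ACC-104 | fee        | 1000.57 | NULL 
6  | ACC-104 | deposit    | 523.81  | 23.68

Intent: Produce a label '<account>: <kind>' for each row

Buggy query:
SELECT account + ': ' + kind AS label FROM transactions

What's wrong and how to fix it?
Bug: '+' is numeric addition; on text columns SQLite converts them to 0 instead of concatenating

Fix: Replace + with || to concatenate text

Corrected query:
SELECT account || ': ' || kind AS label FROM transactions

Result:
label              
-------------------
ACC-105: transfer  
ACC-104: deposit   
ACC-102: deposit   
ACC-104: withdrawal
ACC-104: fee       
ACC-104: deposit   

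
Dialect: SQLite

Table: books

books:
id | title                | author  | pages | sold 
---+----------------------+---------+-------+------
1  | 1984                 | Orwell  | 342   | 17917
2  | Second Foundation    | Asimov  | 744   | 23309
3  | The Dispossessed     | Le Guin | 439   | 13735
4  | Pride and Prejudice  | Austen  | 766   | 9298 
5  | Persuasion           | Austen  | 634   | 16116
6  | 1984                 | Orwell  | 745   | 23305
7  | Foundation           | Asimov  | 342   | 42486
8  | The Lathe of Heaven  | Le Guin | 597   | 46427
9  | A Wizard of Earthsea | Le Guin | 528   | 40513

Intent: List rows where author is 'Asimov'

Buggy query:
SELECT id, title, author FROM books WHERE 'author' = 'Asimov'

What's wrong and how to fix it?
Bug: 'author' in single quotes is a string literal, not the column; the comparison is literal-vs-literal and never true

Fix: Reference the column as author without single quotes

Corrected query:
SELECT id, title, author FROM books WHERE author = 'Asimov'

Result:
id | title             | author
---+-------------------+-------
2  | Second Foundation | Asimov
7  | Foundation        | Asimov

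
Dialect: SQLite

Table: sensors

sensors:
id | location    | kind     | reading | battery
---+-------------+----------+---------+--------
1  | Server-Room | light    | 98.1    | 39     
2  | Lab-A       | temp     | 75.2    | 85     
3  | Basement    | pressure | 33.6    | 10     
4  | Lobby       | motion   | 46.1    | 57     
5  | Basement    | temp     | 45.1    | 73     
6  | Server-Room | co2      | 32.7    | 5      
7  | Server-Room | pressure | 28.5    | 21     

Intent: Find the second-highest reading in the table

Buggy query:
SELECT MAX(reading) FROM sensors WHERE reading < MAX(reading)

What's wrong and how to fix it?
Bug: The inner MAX is an aggregate inside WHERE, which is not allowed

Fix: Compute the overall MAX in a subquery, then take MAX of rows below it

Corrected query:
SELECT MAX(reading) FROM sensors WHERE reading < (SELECT MAX(reading) FROM sensors)

Result:
MAX(reading)
------------
75.2        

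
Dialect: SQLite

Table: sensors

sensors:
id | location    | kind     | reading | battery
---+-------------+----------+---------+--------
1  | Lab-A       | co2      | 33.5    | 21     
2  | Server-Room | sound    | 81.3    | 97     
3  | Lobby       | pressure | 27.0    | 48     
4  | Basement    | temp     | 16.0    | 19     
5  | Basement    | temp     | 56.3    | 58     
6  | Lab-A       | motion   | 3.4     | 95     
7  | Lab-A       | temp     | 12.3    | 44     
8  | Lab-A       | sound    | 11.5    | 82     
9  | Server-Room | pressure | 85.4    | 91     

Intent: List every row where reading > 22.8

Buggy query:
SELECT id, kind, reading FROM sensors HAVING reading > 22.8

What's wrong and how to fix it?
Bug: This is a non-aggregate query (no GROUP BY, no aggregates), so in SQLite the HAVING clause is invalid here; a row-level condition belongs in WHERE

Fix: Replace HAVING with WHERE since the condition applies to individual rows

Corrected query:
SELECT id, kind, reading FROM sensors WHERE reading > 22.8

Result:
id | kind     | reading
---+----------+--------
1  | co2      | 33.5   
2  | sound    | 81.3   
3  | pressure | 27     
5  | temp     | 56.3   
9  | pressure | 85.4   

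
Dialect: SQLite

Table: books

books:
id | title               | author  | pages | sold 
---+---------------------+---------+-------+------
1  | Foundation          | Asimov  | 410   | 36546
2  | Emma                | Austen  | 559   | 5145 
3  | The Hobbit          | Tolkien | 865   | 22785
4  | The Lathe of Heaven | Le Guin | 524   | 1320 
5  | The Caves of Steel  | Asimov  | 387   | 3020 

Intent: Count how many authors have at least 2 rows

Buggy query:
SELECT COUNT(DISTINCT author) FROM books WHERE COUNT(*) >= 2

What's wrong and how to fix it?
Bug: COUNT(*) cannot appear in WHERE; the per-group count doesn't exist yet

Fix: Group first with HAVING COUNT(*) >= 2, then COUNT the resulting groups

Corrected query:
SELECT COUNT(*) FROM (SELECT author FROM books GROUP BY author HAVING COUNT(*) >= 2)

Result:
COUNT(*)
--------
1       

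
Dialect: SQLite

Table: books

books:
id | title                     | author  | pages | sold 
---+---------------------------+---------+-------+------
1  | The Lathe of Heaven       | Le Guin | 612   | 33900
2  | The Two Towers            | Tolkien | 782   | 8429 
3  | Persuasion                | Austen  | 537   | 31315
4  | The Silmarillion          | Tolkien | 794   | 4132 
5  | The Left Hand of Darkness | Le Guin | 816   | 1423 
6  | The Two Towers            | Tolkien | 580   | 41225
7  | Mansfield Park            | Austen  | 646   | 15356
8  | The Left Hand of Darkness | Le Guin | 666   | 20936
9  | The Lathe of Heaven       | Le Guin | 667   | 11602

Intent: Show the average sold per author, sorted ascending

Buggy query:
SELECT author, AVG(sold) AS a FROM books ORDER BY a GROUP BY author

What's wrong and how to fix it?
Bug: GROUP BY must precede ORDER BY

Fix: Reorder: SELECT … FROM … GROUP BY … ORDER BY …

Corrected query:
SELECT author, AVG(sold) AS a FROM books GROUP BY author ORDER BY a

Result:
author  | a           
--------+-------------
Le Guin | 16965.25    
Tolkien | 17928.666667
Austen  | 23335.5     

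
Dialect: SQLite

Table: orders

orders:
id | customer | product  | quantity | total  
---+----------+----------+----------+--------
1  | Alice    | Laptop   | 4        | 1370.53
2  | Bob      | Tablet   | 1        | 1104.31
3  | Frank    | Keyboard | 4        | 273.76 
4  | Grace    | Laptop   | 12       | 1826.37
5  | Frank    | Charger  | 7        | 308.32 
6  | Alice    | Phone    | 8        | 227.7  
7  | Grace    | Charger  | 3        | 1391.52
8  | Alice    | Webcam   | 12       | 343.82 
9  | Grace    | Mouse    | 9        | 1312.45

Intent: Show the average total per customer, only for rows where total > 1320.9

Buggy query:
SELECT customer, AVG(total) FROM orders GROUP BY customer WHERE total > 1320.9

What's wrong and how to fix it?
Bug: Row-level WHERE must come before GROUP BY in the clause order

Fix: Place WHERE between FROM and GROUP BY

Corrected query:
SELECT customer, AVG(total) FROM orders WHERE total > 1320.9 GROUP BY customer

Result:
customer | AVG(total)
---------+-----------
Alice    | 1370.53   
Grace    | 1608.945  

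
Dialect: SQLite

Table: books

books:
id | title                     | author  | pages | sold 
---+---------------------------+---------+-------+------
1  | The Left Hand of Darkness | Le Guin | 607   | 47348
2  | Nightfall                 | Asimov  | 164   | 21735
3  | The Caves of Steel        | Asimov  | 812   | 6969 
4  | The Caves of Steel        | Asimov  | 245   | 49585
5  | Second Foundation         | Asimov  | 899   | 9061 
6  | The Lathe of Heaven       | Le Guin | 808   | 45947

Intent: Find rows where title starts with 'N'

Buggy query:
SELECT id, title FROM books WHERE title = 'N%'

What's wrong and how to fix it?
Bug: '=' compares the literal string including the % character; pattern matching needs LIKE

Fix: Use LIKE for wildcard pattern matching

Corrected query:
SELECT id, title FROM books WHERE title LIKE 'N%'

Result:
id | title    
---+----------
2  | Nightfall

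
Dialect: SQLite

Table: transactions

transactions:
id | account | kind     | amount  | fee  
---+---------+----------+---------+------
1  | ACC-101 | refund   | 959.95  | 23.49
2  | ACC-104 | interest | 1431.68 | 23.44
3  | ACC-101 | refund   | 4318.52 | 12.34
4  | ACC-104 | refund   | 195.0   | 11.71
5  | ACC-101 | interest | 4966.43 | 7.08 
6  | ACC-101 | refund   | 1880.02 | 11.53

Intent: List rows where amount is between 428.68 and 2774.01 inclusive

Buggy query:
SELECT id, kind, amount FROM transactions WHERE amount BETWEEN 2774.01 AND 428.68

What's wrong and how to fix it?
Bug: BETWEEN expects the lower bound first; with 2774.01 AND 428.68 the range is empty

Fix: Swap the bounds so the smaller value comes first

Corrected query:
SELECT id, kind, amount FROM transactions WHERE amount BETWEEN 428.68 AND 2774.01

Result:
id | kind     | amount 
---+----------+--------
1  | refund   | 959.95 
2  | interest | 1431.68
6  | refund   | 1880.02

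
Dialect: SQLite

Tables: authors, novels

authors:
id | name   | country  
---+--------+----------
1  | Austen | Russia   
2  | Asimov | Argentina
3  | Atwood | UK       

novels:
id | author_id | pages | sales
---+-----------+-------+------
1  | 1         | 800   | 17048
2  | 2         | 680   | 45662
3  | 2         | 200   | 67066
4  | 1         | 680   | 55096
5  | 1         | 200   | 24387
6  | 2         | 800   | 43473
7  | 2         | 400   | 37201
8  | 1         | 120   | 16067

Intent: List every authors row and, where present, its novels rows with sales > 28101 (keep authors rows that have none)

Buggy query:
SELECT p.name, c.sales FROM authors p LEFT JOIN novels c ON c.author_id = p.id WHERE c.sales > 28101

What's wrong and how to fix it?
Bug: Filtering c.sales in WHERE discards the NULL rows produced by LEFT JOIN, turning it into an inner join

Fix: Move the right-table condition into the ON clause so unmatched parents are kept

Corrected query:
SELECT p.name, c.sales FROM authors p LEFT JOIN novels c ON c.author_id = p.id AND c.sales > 28101

Result:
name   | sales
-------+------
Austen | 55096
Asimov | 37201
Asimov | 43473
Asimov | 45662
Asimov | 67066
Atwood | NULL 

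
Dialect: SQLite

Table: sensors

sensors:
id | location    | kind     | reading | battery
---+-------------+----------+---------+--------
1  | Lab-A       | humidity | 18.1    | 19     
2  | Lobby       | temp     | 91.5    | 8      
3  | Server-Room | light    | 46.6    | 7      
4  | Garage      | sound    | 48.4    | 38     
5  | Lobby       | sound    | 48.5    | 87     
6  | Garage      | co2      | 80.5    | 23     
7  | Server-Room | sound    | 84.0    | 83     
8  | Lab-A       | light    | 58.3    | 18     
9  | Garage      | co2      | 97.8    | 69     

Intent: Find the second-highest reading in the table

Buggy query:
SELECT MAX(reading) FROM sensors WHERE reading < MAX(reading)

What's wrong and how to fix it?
Bug: The inner MAX is an aggregate inside WHERE, which is not allowed

Fix: Compute the overall MAX in a subquery, then take MAX of rows below it

Corrected query:
SELECT MAX(reading) FROM sensors WHERE reading < (SELECT MAX(reading) FROM sensors)

Result:
MAX(reading)
------------
91.5        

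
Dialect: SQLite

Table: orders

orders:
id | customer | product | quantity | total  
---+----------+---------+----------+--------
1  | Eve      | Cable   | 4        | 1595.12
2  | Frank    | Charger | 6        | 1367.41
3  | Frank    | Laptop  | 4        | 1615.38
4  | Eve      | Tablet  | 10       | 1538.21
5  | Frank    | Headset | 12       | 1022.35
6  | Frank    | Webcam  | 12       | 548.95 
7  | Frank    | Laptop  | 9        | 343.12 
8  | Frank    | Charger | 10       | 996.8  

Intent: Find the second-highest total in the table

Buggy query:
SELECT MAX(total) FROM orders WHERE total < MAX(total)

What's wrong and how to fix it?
Bug: MAX(total) on the right of the comparison is an aggregate-in-WHERE error

Fix: Compute the overall MAX in a subquery, then take MAX of rows below it

Corrected query:
SELECT MAX(total) FROM orders WHERE total < (SELECT MAX(total) FROM orders)

Result:
MAX(total)
----------
1595.12   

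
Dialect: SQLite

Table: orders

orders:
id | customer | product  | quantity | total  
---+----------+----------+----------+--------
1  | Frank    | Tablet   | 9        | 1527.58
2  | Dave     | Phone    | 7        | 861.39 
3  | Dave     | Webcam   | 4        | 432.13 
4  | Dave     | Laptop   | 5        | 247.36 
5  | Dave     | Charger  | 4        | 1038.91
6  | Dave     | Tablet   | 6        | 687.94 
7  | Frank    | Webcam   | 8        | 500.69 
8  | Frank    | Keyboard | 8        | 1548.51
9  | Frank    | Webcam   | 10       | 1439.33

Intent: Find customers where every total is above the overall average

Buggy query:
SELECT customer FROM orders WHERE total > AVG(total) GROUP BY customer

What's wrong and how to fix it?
Bug: AVG() is an aggregate; it can't sit directly in WHERE

Fix: Use a subquery for AVG and a HAVING MIN(...) filter so the condition holds for every row in the group

Corrected query:
SELECT customer FROM orders GROUP BY customer HAVING MIN(total) > (SELECT AVG(total) FROM orders)

Result:
(no rows)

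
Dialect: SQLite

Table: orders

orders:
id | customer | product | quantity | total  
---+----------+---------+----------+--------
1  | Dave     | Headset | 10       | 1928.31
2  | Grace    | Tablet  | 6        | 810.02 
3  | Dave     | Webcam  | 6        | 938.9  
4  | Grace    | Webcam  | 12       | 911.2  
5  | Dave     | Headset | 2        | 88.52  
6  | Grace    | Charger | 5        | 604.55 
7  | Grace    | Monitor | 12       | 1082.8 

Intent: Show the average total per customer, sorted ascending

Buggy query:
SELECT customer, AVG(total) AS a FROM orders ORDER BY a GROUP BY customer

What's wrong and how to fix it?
Bug: ORDER BY appears before GROUP BY; SQL clause order requires GROUP BY first

Fix: Move ORDER BY to the end, after GROUP BY

Corrected query:
SELECT customer, AVG(total) AS a FROM orders GROUP BY customer ORDER BY a

Result:
customer | a         
---------+-----------
Grace    | 852.1425  
Dave     | 985.243333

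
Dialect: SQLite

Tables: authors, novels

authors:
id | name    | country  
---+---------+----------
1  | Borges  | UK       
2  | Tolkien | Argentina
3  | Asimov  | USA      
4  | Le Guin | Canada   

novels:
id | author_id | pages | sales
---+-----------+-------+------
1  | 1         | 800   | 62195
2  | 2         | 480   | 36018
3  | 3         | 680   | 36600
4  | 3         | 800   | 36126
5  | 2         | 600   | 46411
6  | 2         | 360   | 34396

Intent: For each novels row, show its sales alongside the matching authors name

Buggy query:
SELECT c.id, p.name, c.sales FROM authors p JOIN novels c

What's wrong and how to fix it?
Bug: JOIN with no ON clause produces a cartesian product; every novels row pairs with every authors row

Fix: Specify the join condition linking the foreign key to the parent id

Corrected query:
SELECT c.id, p.name, c.sales FROM authors p JOIN novels c ON c.author_id = p.id

Result:
id | name    | sales
---+---------+------
1  | Borges  | 62195
2  | Tolkien | 36018
3  | Asimov  | 36600
4  | Asimov  | 36126
5  | Tolkien | 46411
6  | Tolkien | 34396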